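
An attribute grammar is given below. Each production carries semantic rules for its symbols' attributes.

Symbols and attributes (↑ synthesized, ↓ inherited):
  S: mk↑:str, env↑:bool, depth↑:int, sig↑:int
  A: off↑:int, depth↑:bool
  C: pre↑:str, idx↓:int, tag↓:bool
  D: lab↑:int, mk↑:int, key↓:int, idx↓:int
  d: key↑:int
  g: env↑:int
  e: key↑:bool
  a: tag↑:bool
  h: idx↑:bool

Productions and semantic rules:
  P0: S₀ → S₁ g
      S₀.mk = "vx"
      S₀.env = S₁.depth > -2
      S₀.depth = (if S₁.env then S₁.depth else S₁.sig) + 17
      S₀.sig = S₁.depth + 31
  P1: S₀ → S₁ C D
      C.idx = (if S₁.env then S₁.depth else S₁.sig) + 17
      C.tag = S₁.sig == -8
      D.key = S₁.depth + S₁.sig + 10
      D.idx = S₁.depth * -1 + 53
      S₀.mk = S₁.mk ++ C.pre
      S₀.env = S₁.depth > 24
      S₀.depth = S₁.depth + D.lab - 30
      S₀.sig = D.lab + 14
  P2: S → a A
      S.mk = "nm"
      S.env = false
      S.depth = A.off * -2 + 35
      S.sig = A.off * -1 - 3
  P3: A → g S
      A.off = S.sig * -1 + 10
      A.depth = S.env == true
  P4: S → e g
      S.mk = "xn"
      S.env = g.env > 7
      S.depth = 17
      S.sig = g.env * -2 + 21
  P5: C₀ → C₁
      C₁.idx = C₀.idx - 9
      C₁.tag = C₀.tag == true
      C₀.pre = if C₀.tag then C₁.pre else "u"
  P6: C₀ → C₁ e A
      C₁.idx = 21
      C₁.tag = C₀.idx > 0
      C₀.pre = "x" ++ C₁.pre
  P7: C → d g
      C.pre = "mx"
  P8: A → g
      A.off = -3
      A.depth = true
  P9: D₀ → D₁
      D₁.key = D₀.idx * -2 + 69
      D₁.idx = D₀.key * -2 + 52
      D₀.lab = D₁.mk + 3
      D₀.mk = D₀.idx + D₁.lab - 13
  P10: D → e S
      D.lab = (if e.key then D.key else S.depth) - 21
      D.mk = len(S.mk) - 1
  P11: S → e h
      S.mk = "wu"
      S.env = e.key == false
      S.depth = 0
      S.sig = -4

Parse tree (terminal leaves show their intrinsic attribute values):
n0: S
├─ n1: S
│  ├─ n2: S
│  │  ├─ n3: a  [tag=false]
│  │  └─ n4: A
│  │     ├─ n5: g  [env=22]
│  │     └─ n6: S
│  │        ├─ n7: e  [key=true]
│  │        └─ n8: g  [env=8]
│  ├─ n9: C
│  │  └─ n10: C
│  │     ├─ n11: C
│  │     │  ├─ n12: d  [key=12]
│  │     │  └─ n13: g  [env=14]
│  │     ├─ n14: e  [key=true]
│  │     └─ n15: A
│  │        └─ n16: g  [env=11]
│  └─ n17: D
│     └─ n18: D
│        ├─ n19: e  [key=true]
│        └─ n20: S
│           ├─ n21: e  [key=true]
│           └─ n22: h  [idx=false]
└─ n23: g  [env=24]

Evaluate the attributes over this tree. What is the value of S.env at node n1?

1. n3.tag = false  [terminal]
2. n5.env = 22  [terminal]
3. n7.key = true  [terminal]
4. n8.env = 8  [terminal]
5. n6.mk = "xn"  ["xn"]
6. n6.env = true  [g.env > 7]
7. n6.depth = 17  [17]
8. n6.sig = 5  [g.env * -2 + 21]
9. n4.off = 5  [S.sig * -1 + 10]
10. n4.depth = true  [S.env == true]
11. n2.mk = "nm"  ["nm"]
12. n2.env = false  [false]
13. n2.depth = 25  [A.off * -2 + 35]
14. n2.sig = -8  [A.off * -1 - 3]
15. n9.idx = 9  [(if S₁.env then S₁.depth else S₁.sig) + 17]
16. n9.tag = true  [S₁.sig == -8]
17. n10.idx = 0  [C₀.idx - 9]
18. n10.tag = true  [C₀.tag == true]
19. n11.idx = 21  [21]
20. n11.tag = false  [C₀.idx > 0]
21. n12.key = 12  [terminal]
22. n13.env = 14  [terminal]
23. n11.pre = "mx"  ["mx"]
24. n14.key = true  [terminal]
25. n16.env = 11  [terminal]
26. n15.off = -3  [-3]
27. n15.depth = true  [true]
28. n10.pre = "xmx"  ["x" ++ C₁.pre]
29. n9.pre = "xmx"  [if C₀.tag then C₁.pre else "u"]
30. n17.key = 27  [S₁.depth + S₁.sig + 10]
31. n17.idx = 28  [S₁.depth * -1 + 53]
32. n18.key = 13  [D₀.idx * -2 + 69]
33. n18.idx = -2  [D₀.key * -2 + 52]
34. n19.key = true  [terminal]
35. n21.key = true  [terminal]
36. n22.idx = false  [terminal]
37. n20.mk = "wu"  ["wu"]
38. n20.env = false  [e.key == false]
39. n20.depth = 0  [0]
40. n20.sig = -4  [-4]
41. n18.lab = -8  [(if e.key then D.key else S.depth) - 21]
42. n18.mk = 1  [len(S.mk) - 1]
43. n17.lab = 4  [D₁.mk + 3]
44. n17.mk = 7  [D₀.idx + D₁.lab - 13]
45. n1.mk = "nmxmx"  [S₁.mk ++ C.pre]
46. n1.env = true  [S₁.depth > 24]
47. n1.depth = -1  [S₁.depth + D.lab - 30]
48. n1.sig = 18  [D.lab + 14]
49. n23.env = 24  [terminal]
50. n0.mk = "vx"  ["vx"]
51. n0.env = true  [S₁.depth > -2]
52. n0.depth = 16  [(if S₁.env then S₁.depth else S₁.sig) + 17]
53. n0.sig = 30  [S₁.depth + 31]

true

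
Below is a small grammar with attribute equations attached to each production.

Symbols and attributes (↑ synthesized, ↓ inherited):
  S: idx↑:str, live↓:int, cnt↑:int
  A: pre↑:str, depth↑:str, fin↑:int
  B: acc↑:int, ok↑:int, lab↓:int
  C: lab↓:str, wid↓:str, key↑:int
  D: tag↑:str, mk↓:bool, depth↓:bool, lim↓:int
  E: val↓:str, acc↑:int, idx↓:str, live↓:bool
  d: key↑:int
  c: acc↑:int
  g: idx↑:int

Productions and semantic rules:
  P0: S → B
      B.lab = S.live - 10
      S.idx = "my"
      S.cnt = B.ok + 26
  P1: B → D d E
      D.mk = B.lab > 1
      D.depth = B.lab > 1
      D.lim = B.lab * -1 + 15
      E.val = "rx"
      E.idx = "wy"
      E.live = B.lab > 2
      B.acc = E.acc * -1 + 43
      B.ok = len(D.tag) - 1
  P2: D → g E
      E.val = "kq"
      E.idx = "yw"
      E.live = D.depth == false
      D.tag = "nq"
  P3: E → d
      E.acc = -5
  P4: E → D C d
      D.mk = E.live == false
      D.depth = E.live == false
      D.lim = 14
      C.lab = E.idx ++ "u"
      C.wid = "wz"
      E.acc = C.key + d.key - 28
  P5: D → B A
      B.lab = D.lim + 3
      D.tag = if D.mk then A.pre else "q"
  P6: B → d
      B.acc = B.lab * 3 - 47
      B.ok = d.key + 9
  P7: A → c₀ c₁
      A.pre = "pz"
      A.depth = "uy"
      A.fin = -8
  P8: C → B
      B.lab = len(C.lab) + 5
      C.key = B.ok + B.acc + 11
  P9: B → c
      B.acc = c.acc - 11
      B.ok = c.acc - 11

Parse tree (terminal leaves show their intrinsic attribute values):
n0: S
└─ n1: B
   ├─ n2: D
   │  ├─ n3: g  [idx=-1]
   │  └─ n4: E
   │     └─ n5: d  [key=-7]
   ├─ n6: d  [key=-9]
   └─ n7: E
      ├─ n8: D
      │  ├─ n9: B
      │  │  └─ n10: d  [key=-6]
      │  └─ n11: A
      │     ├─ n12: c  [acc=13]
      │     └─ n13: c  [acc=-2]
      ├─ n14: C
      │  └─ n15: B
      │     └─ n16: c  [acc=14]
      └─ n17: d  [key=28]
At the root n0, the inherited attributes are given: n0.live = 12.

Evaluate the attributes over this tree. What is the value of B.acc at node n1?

26

1. n0.live = 12  [given at root]
2. n1.lab = 2  [S.live - 10]
3. n2.mk = true  [B.lab > 1]
4. n2.depth = true  [B.lab > 1]
5. n2.lim = 13  [B.lab * -1 + 15]
6. n3.idx = -1  [terminal]
7. n4.val = "kq"  ["kq"]
8. n4.idx = "yw"  ["yw"]
9. n4.live = false  [D.depth == false]
10. n5.key = -7  [terminal]
11. n4.acc = -5  [-5]
12. n2.tag = "nq"  ["nq"]
13. n6.key = -9  [terminal]
14. n7.val = "rx"  ["rx"]
15. n7.idx = "wy"  ["wy"]
16. n7.live = false  [B.lab > 2]
17. n8.mk = true  [E.live == false]
18. n8.depth = true  [E.live == false]
19. n8.lim = 14  [14]
20. n9.lab = 17  [D.lim + 3]
21. n10.key = -6  [terminal]
22. n9.acc = 4  [B.lab * 3 - 47]
23. n9.ok = 3  [d.key + 9]
24. n12.acc = 13  [terminal]
25. n13.acc = -2  [terminal]
26. n11.pre = "pz"  ["pz"]
27. n11.depth = "uy"  ["uy"]
28. n11.fin = -8  [-8]
29. n8.tag = "pz"  [if D.mk then A.pre else "q"]
30. n14.lab = "wyu"  [E.idx ++ "u"]
31. n14.wid = "wz"  ["wz"]
32. n15.lab = 8  [len(C.lab) + 5]
33. n16.acc = 14  [terminal]
34. n15.acc = 3  [c.acc - 11]
35. n15.ok = 3  [c.acc - 11]
36. n14.key = 17  [B.ok + B.acc + 11]
37. n17.key = 28  [terminal]
38. n7.acc = 17  [C.key + d.key - 28]
39. n1.acc = 26  [E.acc * -1 + 43]
40. n1.ok = 1  [len(D.tag) - 1]
41. n0.idx = "my"  ["my"]
42. n0.cnt = 27  [B.ok + 26]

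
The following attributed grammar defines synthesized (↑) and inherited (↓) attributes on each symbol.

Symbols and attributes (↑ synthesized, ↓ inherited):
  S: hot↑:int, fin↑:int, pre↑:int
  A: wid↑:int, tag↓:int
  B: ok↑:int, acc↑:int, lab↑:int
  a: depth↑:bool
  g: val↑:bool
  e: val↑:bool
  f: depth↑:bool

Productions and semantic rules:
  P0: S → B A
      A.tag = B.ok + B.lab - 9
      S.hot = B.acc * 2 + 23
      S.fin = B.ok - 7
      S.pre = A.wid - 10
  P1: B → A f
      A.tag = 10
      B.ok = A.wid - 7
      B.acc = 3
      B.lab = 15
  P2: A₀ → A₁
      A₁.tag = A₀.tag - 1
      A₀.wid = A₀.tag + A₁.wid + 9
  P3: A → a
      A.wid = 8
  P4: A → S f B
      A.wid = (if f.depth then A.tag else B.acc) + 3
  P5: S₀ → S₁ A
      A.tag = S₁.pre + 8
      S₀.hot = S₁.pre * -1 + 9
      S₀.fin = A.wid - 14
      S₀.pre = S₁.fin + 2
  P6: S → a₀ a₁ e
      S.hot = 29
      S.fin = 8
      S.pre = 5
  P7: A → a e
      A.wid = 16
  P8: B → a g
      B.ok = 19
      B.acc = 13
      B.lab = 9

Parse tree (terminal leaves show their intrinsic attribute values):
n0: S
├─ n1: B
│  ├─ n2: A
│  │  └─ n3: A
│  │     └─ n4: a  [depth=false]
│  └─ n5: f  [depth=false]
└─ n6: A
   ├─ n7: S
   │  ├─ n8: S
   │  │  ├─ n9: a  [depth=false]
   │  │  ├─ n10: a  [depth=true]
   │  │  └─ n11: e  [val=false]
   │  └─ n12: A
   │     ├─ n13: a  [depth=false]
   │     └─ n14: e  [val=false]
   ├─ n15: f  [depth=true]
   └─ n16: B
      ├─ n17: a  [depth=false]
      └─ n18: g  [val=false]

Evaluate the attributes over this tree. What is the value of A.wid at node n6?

29

1. n2.tag = 10  [10]
2. n3.tag = 9  [A₀.tag - 1]
3. n4.depth = false  [terminal]
4. n3.wid = 8  [8]
5. n2.wid = 27  [A₀.tag + A₁.wid + 9]
6. n5.depth = false  [terminal]
7. n1.ok = 20  [A.wid - 7]
8. n1.acc = 3  [3]
9. n1.lab = 15  [15]
10. n6.tag = 26  [B.ok + B.lab - 9]
11. n9.depth = false  [terminal]
12. n10.depth = true  [terminal]
13. n11.val = false  [terminal]
14. n8.hot = 29  [29]
15. n8.fin = 8  [8]
16. n8.pre = 5  [5]
17. n12.tag = 13  [S₁.pre + 8]
18. n13.depth = false  [terminal]
19. n14.val = false  [terminal]
20. n12.wid = 16  [16]
21. n7.hot = 4  [S₁.pre * -1 + 9]
22. n7.fin = 2  [A.wid - 14]
23. n7.pre = 10  [S₁.fin + 2]
24. n15.depth = true  [terminal]
25. n17.depth = false  [terminal]
26. n18.val = false  [terminal]
27. n16.ok = 19  [19]
28. n16.acc = 13  [13]
29. n16.lab = 9  [9]
30. n6.wid = 29  [(if f.depth then A.tag else B.acc) + 3]
31. n0.hot = 29  [B.acc * 2 + 23]
32. n0.fin = 13  [B.ok - 7]
33. n0.pre = 19  [A.wid - 10]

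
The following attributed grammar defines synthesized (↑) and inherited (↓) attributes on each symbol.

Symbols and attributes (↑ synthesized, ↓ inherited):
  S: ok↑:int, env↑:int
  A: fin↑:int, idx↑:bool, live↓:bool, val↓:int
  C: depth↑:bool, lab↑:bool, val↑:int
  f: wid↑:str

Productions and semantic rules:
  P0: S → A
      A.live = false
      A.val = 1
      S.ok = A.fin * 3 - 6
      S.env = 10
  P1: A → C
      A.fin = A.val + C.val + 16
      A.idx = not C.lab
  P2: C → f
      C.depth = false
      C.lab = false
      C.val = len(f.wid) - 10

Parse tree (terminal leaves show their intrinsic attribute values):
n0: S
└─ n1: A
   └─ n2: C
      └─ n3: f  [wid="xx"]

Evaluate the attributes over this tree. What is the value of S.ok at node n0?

21

1. n1.live = false  [false]
2. n1.val = 1  [1]
3. n3.wid = "xx"  [terminal]
4. n2.depth = false  [false]
5. n2.lab = false  [false]
6. n2.val = -8  [len(f.wid) - 10]
7. n1.fin = 9  [A.val + C.val + 16]
8. n1.idx = true  [not C.lab]
9. n0.ok = 21  [A.fin * 3 - 6]
10. n0.env = 10  [10]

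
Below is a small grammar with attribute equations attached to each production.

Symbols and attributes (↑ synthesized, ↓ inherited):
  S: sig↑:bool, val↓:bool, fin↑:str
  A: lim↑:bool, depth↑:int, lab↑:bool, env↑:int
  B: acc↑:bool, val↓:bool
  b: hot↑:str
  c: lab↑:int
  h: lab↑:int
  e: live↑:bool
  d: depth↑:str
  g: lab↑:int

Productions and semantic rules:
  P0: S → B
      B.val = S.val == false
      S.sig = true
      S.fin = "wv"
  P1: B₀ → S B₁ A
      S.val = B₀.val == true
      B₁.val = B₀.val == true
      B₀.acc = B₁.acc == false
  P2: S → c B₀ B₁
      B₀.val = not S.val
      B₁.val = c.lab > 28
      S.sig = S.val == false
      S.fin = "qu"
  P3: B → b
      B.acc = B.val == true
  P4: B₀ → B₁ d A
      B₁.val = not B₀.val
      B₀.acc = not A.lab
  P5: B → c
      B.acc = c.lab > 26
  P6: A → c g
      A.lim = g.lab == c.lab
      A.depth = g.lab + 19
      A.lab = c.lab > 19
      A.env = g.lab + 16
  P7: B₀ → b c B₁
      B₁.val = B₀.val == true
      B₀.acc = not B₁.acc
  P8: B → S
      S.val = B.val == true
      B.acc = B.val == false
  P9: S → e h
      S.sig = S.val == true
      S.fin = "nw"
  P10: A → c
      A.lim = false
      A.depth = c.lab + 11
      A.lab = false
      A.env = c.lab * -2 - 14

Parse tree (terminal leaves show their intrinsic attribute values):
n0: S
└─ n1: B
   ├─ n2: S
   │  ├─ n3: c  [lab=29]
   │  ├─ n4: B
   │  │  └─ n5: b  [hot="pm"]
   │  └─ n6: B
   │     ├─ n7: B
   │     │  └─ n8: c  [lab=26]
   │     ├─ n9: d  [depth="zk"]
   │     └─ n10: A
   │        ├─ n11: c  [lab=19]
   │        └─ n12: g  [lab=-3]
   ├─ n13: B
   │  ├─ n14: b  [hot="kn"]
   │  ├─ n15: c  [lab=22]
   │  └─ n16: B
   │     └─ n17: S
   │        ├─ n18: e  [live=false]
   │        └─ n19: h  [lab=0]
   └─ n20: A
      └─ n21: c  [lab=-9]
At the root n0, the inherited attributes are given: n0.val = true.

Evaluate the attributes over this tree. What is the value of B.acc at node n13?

false

1. n0.val = true  [given at root]
2. n1.val = false  [S.val == false]
3. n2.val = false  [B₀.val == true]
4. n3.lab = 29  [terminal]
5. n4.val = true  [not S.val]
6. n5.hot = "pm"  [terminal]
7. n4.acc = true  [B.val == true]
8. n6.val = true  [c.lab > 28]
9. n7.val = false  [not B₀.val]
10. n8.lab = 26  [terminal]
11. n7.acc = false  [c.lab > 26]
12. n9.depth = "zk"  [terminal]
13. n11.lab = 19  [terminal]
14. n12.lab = -3  [terminal]
15. n10.lim = false  [g.lab == c.lab]
16. n10.depth = 16  [g.lab + 19]
17. n10.lab = false  [c.lab > 19]
18. n10.env = 13  [g.lab + 16]
19. n6.acc = true  [not A.lab]
20. n2.sig = true  [S.val == false]
21. n2.fin = "qu"  ["qu"]
22. n13.val = false  [B₀.val == true]
23. n14.hot = "kn"  [terminal]
24. n15.lab = 22  [terminal]
25. n16.val = false  [B₀.val == true]
26. n17.val = false  [B.val == true]
27. n18.live = false  [terminal]
28. n19.lab = 0  [terminal]
29. n17.sig = false  [S.val == true]
30. n17.fin = "nw"  ["nw"]
31. n16.acc = true  [B.val == false]
32. n13.acc = false  [not B₁.acc]
33. n21.lab = -9  [terminal]
34. n20.lim = false  [false]
35. n20.depth = 2  [c.lab + 11]
36. n20.lab = false  [false]
37. n20.env = 4  [c.lab * -2 - 14]
38. n1.acc = true  [B₁.acc == false]
39. n0.sig = true  [true]
40. n0.fin = "wv"  ["wv"]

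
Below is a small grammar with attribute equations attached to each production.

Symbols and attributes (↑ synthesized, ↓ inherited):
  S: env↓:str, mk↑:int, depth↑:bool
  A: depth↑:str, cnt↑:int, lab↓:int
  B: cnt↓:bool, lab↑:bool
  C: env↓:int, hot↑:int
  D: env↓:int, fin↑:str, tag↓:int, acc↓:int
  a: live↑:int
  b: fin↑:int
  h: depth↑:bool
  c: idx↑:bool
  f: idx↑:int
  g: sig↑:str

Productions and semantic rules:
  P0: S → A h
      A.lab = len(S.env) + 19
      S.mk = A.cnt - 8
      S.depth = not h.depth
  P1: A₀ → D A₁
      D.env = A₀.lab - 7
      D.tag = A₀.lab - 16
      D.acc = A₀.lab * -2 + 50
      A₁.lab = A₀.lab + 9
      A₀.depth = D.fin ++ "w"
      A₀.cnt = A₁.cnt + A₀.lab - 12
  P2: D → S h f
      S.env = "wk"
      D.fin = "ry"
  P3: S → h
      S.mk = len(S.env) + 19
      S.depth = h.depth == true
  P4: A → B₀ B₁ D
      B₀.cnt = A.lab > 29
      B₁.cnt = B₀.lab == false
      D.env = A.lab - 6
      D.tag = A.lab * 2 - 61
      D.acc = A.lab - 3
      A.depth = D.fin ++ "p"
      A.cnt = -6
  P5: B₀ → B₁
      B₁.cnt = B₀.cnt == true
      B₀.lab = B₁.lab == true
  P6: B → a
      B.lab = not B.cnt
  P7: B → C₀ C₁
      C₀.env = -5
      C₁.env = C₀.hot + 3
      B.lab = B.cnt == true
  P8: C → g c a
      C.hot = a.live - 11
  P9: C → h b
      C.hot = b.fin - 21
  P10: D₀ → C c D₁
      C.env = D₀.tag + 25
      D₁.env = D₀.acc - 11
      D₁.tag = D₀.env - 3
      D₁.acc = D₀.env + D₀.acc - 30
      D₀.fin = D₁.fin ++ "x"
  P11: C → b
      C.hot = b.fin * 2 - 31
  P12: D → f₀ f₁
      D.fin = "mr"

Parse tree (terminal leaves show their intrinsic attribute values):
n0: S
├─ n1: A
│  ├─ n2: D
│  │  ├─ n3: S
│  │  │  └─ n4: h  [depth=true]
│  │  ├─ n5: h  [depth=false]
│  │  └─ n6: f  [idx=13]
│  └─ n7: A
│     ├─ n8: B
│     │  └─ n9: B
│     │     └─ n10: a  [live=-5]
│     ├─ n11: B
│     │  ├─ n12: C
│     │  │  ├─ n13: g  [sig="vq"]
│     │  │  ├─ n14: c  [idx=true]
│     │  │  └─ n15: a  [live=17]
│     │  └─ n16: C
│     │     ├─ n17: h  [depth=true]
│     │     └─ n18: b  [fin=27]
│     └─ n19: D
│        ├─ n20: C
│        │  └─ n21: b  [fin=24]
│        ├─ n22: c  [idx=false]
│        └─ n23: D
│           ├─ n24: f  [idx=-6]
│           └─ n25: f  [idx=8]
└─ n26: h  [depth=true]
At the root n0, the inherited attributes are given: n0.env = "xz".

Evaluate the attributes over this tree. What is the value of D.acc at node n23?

1. n0.env = "xz"  [given at root]
2. n1.lab = 21  [len(S.env) + 19]
3. n2.env = 14  [A₀.lab - 7]
4. n2.tag = 5  [A₀.lab - 16]
5. n2.acc = 8  [A₀.lab * -2 + 50]
6. n3.env = "wk"  ["wk"]
7. n4.depth = true  [terminal]
8. n3.mk = 21  [len(S.env) + 19]
9. n3.depth = true  [h.depth == true]
10. n5.depth = false  [terminal]
11. n6.idx = 13  [terminal]
12. n2.fin = "ry"  ["ry"]
13. n7.lab = 30  [A₀.lab + 9]
14. n8.cnt = true  [A.lab > 29]
15. n9.cnt = true  [B₀.cnt == true]
16. n10.live = -5  [terminal]
17. n9.lab = false  [not B.cnt]
18. n8.lab = false  [B₁.lab == true]
19. n11.cnt = true  [B₀.lab == false]
20. n12.env = -5  [-5]
21. n13.sig = "vq"  [terminal]
22. n14.idx = true  [terminal]
23. n15.live = 17  [terminal]
24. n12.hot = 6  [a.live - 11]
25. n16.env = 9  [C₀.hot + 3]
26. n17.depth = true  [terminal]
27. n18.fin = 27  [terminal]
28. n16.hot = 6  [b.fin - 21]
29. n11.lab = true  [B.cnt == true]
30. n19.env = 24  [A.lab - 6]
31. n19.tag = -1  [A.lab * 2 - 61]
32. n19.acc = 27  [A.lab - 3]
33. n20.env = 24  [D₀.tag + 25]
34. n21.fin = 24  [terminal]
35. n20.hot = 17  [b.fin * 2 - 31]
36. n22.idx = false  [terminal]
37. n23.env = 16  [D₀.acc - 11]
38. n23.tag = 21  [D₀.env - 3]
39. n23.acc = 21  [D₀.env + D₀.acc - 30]
40. n24.idx = -6  [terminal]
41. n25.idx = 8  [terminal]
42. n23.fin = "mr"  ["mr"]
43. n19.fin = "mrx"  [D₁.fin ++ "x"]
44. n7.depth = "mrxp"  [D.fin ++ "p"]
45. n7.cnt = -6  [-6]
46. n1.depth = "ryw"  [D.fin ++ "w"]
47. n1.cnt = 3  [A₁.cnt + A₀.lab - 12]
48. n26.depth = true  [terminal]
49. n0.mk = -5  [A.cnt - 8]
50. n0.depth = false  [not h.depth]

21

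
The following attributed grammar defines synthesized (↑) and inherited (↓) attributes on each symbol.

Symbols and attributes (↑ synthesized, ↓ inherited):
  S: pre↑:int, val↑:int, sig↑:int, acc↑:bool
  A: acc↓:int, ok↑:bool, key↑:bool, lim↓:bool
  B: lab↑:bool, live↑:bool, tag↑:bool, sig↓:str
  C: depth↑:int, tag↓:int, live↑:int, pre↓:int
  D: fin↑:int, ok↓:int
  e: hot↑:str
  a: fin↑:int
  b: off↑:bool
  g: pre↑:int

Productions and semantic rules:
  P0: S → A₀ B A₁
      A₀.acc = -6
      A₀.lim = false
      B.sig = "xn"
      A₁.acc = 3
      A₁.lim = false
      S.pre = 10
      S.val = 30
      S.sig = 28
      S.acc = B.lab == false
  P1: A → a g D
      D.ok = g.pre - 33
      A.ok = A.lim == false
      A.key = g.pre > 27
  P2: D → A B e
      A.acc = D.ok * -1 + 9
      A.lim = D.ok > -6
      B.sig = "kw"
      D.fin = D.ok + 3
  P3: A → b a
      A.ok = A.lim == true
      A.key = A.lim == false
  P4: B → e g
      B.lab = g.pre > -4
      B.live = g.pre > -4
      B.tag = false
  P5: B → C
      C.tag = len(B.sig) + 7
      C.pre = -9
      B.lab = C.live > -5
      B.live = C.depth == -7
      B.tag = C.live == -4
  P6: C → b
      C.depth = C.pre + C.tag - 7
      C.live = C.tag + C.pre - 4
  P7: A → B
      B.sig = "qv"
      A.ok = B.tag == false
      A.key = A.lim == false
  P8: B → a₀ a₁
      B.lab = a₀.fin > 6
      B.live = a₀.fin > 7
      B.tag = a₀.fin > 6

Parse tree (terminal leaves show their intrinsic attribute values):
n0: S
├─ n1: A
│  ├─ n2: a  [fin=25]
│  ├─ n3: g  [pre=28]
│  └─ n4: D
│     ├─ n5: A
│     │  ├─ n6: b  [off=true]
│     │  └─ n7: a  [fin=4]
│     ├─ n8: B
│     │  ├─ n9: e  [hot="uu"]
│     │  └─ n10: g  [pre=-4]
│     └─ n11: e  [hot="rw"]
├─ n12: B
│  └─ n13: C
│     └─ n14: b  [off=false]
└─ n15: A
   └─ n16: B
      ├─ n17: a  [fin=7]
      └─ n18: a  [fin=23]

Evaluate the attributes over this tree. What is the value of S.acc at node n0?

1. n1.acc = -6  [-6]
2. n1.lim = false  [false]
3. n2.fin = 25  [terminal]
4. n3.pre = 28  [terminal]
5. n4.ok = -5  [g.pre - 33]
6. n5.acc = 14  [D.ok * -1 + 9]
7. n5.lim = true  [D.ok > -6]
8. n6.off = true  [terminal]
9. n7.fin = 4  [terminal]
10. n5.ok = true  [A.lim == true]
11. n5.key = false  [A.lim == false]
12. n8.sig = "kw"  ["kw"]
13. n9.hot = "uu"  [terminal]
14. n10.pre = -4  [terminal]
15. n8.lab = false  [g.pre > -4]
16. n8.live = false  [g.pre > -4]
17. n8.tag = false  [false]
18. n11.hot = "rw"  [terminal]
19. n4.fin = -2  [D.ok + 3]
20. n1.ok = true  [A.lim == false]
21. n1.key = true  [g.pre > 27]
22. n12.sig = "xn"  ["xn"]
23. n13.tag = 9  [len(B.sig) + 7]
24. n13.pre = -9  [-9]
25. n14.off = false  [terminal]
26. n13.depth = -7  [C.pre + C.tag - 7]
27. n13.live = -4  [C.tag + C.pre - 4]
28. n12.lab = true  [C.live > -5]
29. n12.live = true  [C.depth == -7]
30. n12.tag = true  [C.live == -4]
31. n15.acc = 3  [3]
32. n15.lim = false  [false]
33. n16.sig = "qv"  ["qv"]
34. n17.fin = 7  [terminal]
35. n18.fin = 23  [terminal]
36. n16.lab = true  [a₀.fin > 6]
37. n16.live = false  [a₀.fin > 7]
38. n16.tag = true  [a₀.fin > 6]
39. n15.ok = false  [B.tag == false]
40. n15.key = true  [A.lim == false]
41. n0.pre = 10  [10]
42. n0.val = 30  [30]
43. n0.sig = 28  [28]
44. n0.acc = false  [B.lab == false]

false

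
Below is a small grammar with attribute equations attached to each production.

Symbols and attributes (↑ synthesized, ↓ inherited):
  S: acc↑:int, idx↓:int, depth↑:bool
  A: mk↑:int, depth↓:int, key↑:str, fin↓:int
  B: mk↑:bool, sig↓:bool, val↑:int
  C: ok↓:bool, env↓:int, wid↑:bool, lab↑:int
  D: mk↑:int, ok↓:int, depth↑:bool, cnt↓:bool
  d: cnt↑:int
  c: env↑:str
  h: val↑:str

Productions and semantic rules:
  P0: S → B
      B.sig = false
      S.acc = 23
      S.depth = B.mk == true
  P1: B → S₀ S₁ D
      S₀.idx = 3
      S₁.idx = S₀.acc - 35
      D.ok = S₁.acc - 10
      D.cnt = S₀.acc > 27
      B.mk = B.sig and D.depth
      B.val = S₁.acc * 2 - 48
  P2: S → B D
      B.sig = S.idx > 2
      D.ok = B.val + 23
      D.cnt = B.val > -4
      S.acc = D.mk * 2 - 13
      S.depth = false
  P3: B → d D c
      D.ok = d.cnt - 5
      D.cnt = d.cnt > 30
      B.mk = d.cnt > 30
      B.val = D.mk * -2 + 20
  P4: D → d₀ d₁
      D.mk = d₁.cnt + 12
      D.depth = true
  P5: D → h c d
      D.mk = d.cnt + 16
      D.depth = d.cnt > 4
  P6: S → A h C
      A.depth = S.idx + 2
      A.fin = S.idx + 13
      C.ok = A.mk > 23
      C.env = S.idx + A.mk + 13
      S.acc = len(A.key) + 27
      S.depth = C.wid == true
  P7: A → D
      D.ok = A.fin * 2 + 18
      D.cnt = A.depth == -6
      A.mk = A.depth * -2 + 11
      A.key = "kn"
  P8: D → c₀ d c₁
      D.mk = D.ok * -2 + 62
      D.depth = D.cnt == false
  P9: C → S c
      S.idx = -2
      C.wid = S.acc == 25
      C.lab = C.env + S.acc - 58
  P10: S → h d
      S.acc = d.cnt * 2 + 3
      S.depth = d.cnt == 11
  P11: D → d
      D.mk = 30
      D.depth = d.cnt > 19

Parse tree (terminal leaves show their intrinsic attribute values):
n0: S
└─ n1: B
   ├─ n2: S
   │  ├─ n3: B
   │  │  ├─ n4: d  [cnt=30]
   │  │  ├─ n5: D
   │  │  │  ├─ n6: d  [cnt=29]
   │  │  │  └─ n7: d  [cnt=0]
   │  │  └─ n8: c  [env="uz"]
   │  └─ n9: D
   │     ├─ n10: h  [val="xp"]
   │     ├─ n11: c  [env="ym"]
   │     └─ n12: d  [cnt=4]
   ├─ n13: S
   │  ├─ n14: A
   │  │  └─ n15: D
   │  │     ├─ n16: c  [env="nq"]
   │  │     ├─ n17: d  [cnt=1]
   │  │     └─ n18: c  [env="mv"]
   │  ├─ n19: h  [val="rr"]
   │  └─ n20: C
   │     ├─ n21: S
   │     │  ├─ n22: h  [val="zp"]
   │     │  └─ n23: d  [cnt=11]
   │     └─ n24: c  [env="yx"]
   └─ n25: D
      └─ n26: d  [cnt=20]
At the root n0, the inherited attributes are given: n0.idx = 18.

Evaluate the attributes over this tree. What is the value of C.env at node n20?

28

1. n0.idx = 18  [given at root]
2. n1.sig = false  [false]
3. n2.idx = 3  [3]
4. n3.sig = true  [S.idx > 2]
5. n4.cnt = 30  [terminal]
6. n5.ok = 25  [d.cnt - 5]
7. n5.cnt = false  [d.cnt > 30]
8. n6.cnt = 29  [terminal]
9. n7.cnt = 0  [terminal]
10. n5.mk = 12  [d₁.cnt + 12]
11. n5.depth = true  [true]
12. n8.env = "uz"  [terminal]
13. n3.mk = false  [d.cnt > 30]
14. n3.val = -4  [D.mk * -2 + 20]
15. n9.ok = 19  [B.val + 23]
16. n9.cnt = false  [B.val > -4]
17. n10.val = "xp"  [terminal]
18. n11.env = "ym"  [terminal]
19. n12.cnt = 4  [terminal]
20. n9.mk = 20  [d.cnt + 16]
21. n9.depth = false  [d.cnt > 4]
22. n2.acc = 27  [D.mk * 2 - 13]
23. n2.depth = false  [false]
24. n13.idx = -8  [S₀.acc - 35]
25. n14.depth = -6  [S.idx + 2]
26. n14.fin = 5  [S.idx + 13]
27. n15.ok = 28  [A.fin * 2 + 18]
28. n15.cnt = true  [A.depth == -6]
29. n16.env = "nq"  [terminal]
30. n17.cnt = 1  [terminal]
31. n18.env = "mv"  [terminal]
32. n15.mk = 6  [D.ok * -2 + 62]
33. n15.depth = false  [D.cnt == false]
34. n14.mk = 23  [A.depth * -2 + 11]
35. n14.key = "kn"  ["kn"]
36. n19.val = "rr"  [terminal]
37. n20.ok = false  [A.mk > 23]
38. n20.env = 28  [S.idx + A.mk + 13]
39. n21.idx = -2  [-2]
40. n22.val = "zp"  [terminal]
41. n23.cnt = 11  [terminal]
42. n21.acc = 25  [d.cnt * 2 + 3]
43. n21.depth = true  [d.cnt == 11]
44. n24.env = "yx"  [terminal]
45. n20.wid = true  [S.acc == 25]
46. n20.lab = -5  [C.env + S.acc - 58]
47. n13.acc = 29  [len(A.key) + 27]
48. n13.depth = true  [C.wid == true]
49. n25.ok = 19  [S₁.acc - 10]
50. n25.cnt = false  [S₀.acc > 27]
51. n26.cnt = 20  [terminal]
52. n25.mk = 30  [30]
53. n25.depth = true  [d.cnt > 19]
54. n1.mk = false  [B.sig and D.depth]
55. n1.val = 10  [S₁.acc * 2 - 48]
56. n0.acc = 23  [23]
57. n0.depth = false  [B.mk == true]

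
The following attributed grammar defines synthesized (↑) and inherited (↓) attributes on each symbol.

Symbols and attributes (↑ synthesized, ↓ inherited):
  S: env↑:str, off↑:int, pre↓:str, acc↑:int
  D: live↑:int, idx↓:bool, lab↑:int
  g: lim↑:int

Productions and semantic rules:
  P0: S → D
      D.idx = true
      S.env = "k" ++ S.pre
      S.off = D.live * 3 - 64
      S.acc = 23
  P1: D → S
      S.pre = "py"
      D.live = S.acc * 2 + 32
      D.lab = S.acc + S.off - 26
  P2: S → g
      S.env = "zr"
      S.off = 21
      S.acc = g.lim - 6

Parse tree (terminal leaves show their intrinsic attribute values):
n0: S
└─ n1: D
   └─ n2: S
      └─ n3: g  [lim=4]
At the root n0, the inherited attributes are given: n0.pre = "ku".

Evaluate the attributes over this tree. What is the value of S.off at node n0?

1. n0.pre = "ku"  [given at root]
2. n1.idx = true  [true]
3. n2.pre = "py"  ["py"]
4. n3.lim = 4  [terminal]
5. n2.env = "zr"  ["zr"]
6. n2.off = 21  [21]
7. n2.acc = -2  [g.lim - 6]
8. n1.live = 28  [S.acc * 2 + 32]
9. n1.lab = -7  [S.acc + S.off - 26]
10. n0.env = "kku"  ["k" ++ S.pre]
11. n0.off = 20  [D.live * 3 - 64]
12. n0.acc = 23  [23]

20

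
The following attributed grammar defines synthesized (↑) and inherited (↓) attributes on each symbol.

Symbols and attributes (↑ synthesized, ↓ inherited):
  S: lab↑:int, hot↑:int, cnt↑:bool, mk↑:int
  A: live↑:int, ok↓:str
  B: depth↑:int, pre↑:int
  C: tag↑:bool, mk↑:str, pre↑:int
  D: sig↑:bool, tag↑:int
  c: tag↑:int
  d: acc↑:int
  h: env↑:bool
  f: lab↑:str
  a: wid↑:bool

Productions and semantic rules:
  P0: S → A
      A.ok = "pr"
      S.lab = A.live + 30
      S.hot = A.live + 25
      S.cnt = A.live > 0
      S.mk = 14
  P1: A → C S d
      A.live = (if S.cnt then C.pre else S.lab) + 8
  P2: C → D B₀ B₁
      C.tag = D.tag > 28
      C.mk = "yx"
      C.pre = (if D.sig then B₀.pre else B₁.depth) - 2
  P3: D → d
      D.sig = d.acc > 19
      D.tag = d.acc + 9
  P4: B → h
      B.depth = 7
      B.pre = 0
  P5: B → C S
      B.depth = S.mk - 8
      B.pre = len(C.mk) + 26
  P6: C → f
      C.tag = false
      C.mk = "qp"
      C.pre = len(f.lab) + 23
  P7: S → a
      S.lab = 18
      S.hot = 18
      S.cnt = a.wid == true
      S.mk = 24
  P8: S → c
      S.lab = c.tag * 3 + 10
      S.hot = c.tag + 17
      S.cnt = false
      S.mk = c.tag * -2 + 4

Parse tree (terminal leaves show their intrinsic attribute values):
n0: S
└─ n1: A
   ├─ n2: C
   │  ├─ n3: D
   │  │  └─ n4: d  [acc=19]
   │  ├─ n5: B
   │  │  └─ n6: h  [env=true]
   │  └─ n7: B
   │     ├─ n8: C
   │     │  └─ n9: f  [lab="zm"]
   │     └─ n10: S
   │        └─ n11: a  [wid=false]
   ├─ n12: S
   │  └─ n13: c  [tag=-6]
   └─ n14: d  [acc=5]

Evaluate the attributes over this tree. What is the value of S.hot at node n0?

1. n1.ok = "pr"  ["pr"]
2. n4.acc = 19  [terminal]
3. n3.sig = false  [d.acc > 19]
4. n3.tag = 28  [d.acc + 9]
5. n6.env = true  [terminal]
6. n5.depth = 7  [7]
7. n5.pre = 0  [0]
8. n9.lab = "zm"  [terminal]
9. n8.tag = false  [false]
10. n8.mk = "qp"  ["qp"]
11. n8.pre = 25  [len(f.lab) + 23]
12. n11.wid = false  [terminal]
13. n10.lab = 18  [18]
14. n10.hot = 18  [18]
15. n10.cnt = false  [a.wid == true]
16. n10.mk = 24  [24]
17. n7.depth = 16  [S.mk - 8]
18. n7.pre = 28  [len(C.mk) + 26]
19. n2.tag = false  [D.tag > 28]
20. n2.mk = "yx"  ["yx"]
21. n2.pre = 14  [(if D.sig then B₀.pre else B₁.depth) - 2]
22. n13.tag = -6  [terminal]
23. n12.lab = -8  [c.tag * 3 + 10]
24. n12.hot = 11  [c.tag + 17]
25. n12.cnt = false  [false]
26. n12.mk = 16  [c.tag * -2 + 4]
27. n14.acc = 5  [terminal]
28. n1.live = 0  [(if S.cnt then C.pre else S.lab) + 8]
29. n0.lab = 30  [A.live + 30]
30. n0.hot = 25  [A.live + 25]
31. n0.cnt = false  [A.live > 0]
32. n0.mk = 14  [14]

25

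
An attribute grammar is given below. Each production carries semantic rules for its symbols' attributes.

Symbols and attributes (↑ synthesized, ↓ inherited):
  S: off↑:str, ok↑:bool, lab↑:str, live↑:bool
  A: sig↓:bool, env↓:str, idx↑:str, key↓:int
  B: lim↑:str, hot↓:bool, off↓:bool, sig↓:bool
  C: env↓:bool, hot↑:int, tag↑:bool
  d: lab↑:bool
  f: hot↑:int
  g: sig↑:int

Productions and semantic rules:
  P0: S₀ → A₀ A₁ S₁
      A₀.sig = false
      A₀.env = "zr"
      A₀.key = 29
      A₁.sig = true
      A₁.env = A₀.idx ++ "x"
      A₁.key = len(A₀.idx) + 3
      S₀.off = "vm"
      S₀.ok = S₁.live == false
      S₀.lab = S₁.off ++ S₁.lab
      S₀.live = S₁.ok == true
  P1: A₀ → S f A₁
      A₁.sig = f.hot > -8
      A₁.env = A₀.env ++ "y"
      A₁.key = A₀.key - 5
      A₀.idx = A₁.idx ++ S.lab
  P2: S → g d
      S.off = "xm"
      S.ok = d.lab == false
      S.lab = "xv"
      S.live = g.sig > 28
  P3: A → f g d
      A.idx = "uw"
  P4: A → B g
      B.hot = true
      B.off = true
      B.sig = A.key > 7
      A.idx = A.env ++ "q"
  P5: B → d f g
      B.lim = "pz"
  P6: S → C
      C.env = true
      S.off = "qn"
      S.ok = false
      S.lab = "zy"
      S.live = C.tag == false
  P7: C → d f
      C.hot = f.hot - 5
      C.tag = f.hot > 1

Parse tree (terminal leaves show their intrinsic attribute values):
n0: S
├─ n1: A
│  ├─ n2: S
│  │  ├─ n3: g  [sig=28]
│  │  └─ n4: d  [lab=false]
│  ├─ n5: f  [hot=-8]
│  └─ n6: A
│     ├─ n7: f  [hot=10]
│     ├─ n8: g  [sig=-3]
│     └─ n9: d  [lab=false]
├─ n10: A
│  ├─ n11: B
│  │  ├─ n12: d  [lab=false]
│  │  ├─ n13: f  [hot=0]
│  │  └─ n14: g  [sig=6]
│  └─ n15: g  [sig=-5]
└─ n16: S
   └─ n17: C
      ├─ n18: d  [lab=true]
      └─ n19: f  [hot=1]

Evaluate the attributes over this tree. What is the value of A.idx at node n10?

1. n1.sig = false  [false]
2. n1.env = "zr"  ["zr"]
3. n1.key = 29  [29]
4. n3.sig = 28  [terminal]
5. n4.lab = false  [terminal]
6. n2.off = "xm"  ["xm"]
7. n2.ok = true  [d.lab == false]
8. n2.lab = "xv"  ["xv"]
9. n2.live = false  [g.sig > 28]
10. n5.hot = -8  [terminal]
11. n6.sig = false  [f.hot > -8]
12. n6.env = "zry"  [A₀.env ++ "y"]
13. n6.key = 24  [A₀.key - 5]
14. n7.hot = 10  [terminal]
15. n8.sig = -3  [terminal]
16. n9.lab = false  [terminal]
17. n6.idx = "uw"  ["uw"]
18. n1.idx = "uwxv"  [A₁.idx ++ S.lab]
19. n10.sig = true  [true]
20. n10.env = "uwxvx"  [A₀.idx ++ "x"]
21. n10.key = 7  [len(A₀.idx) + 3]
22. n11.hot = true  [true]
23. n11.off = true  [true]
24. n11.sig = false  [A.key > 7]
25. n12.lab = false  [terminal]
26. n13.hot = 0  [terminal]
27. n14.sig = 6  [terminal]
28. n11.lim = "pz"  ["pz"]
29. n15.sig = -5  [terminal]
30. n10.idx = "uwxvxq"  [A.env ++ "q"]
31. n17.env = true  [true]
32. n18.lab = true  [terminal]
33. n19.hot = 1  [terminal]
34. n17.hot = -4  [f.hot - 5]
35. n17.tag = false  [f.hot > 1]
36. n16.off = "qn"  ["qn"]
37. n16.ok = false  [false]
38. n16.lab = "zy"  ["zy"]
39. n16.live = true  [C.tag == false]
40. n0.off = "vm"  ["vm"]
41. n0.ok = false  [S₁.live == false]
42. n0.lab = "qnzy"  [S₁.off ++ S₁.lab]
43. n0.live = false  [S₁.ok == true]

"uwxvxq"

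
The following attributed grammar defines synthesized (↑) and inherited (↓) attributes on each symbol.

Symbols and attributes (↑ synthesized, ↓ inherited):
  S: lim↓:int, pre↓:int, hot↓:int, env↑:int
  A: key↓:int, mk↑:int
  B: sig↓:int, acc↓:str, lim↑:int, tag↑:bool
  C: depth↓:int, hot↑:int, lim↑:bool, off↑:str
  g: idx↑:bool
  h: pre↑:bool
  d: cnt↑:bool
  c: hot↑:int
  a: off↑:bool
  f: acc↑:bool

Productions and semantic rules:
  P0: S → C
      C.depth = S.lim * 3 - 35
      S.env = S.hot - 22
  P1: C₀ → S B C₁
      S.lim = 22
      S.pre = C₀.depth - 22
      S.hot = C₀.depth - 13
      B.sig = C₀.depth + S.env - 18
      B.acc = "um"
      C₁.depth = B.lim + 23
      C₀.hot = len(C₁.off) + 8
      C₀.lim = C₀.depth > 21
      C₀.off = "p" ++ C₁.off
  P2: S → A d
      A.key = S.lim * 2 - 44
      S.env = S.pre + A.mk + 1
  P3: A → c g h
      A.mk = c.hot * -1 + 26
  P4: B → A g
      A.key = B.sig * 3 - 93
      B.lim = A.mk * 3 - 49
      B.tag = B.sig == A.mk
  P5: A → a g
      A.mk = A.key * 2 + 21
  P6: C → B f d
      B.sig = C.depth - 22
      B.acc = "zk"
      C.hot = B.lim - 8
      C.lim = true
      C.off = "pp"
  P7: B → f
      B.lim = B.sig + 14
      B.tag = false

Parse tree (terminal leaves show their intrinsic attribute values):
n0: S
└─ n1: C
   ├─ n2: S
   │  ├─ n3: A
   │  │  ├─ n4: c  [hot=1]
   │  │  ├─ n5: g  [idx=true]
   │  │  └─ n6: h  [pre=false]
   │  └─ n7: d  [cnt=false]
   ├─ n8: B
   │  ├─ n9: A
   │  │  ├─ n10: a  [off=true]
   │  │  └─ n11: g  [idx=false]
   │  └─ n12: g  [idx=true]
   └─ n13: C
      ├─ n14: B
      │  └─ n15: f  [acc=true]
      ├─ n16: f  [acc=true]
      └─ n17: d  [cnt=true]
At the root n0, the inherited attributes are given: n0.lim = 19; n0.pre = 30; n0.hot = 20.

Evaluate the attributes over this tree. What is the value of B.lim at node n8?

-4

1. n0.lim = 19  [given at root]
2. n0.pre = 30  [given at root]
3. n0.hot = 20  [given at root]
4. n1.depth = 22  [S.lim * 3 - 35]
5. n2.lim = 22  [22]
6. n2.pre = 0  [C₀.depth - 22]
7. n2.hot = 9  [C₀.depth - 13]
8. n3.key = 0  [S.lim * 2 - 44]
9. n4.hot = 1  [terminal]
10. n5.idx = true  [terminal]
11. n6.pre = false  [terminal]
12. n3.mk = 25  [c.hot * -1 + 26]
13. n7.cnt = false  [terminal]
14. n2.env = 26  [S.pre + A.mk + 1]
15. n8.sig = 30  [C₀.depth + S.env - 18]
16. n8.acc = "um"  ["um"]
17. n9.key = -3  [B.sig * 3 - 93]
18. n10.off = true  [terminal]
19. n11.idx = false  [terminal]
20. n9.mk = 15  [A.key * 2 + 21]
21. n12.idx = true  [terminal]
22. n8.lim = -4  [A.mk * 3 - 49]
23. n8.tag = false  [B.sig == A.mk]
24. n13.depth = 19  [B.lim + 23]
25. n14.sig = -3  [C.depth - 22]
26. n14.acc = "zk"  ["zk"]
27. n15.acc = true  [terminal]
28. n14.lim = 11  [B.sig + 14]
29. n14.tag = false  [false]
30. n16.acc = true  [terminal]
31. n17.cnt = true  [terminal]
32. n13.hot = 3  [B.lim - 8]
33. n13.lim = true  [true]
34. n13.off = "pp"  ["pp"]
35. n1.hot = 10  [len(C₁.off) + 8]
36. n1.lim = true  [C₀.depth > 21]
37. n1.off = "ppp"  ["p" ++ C₁.off]
38. n0.env = -2  [S.hot - 22]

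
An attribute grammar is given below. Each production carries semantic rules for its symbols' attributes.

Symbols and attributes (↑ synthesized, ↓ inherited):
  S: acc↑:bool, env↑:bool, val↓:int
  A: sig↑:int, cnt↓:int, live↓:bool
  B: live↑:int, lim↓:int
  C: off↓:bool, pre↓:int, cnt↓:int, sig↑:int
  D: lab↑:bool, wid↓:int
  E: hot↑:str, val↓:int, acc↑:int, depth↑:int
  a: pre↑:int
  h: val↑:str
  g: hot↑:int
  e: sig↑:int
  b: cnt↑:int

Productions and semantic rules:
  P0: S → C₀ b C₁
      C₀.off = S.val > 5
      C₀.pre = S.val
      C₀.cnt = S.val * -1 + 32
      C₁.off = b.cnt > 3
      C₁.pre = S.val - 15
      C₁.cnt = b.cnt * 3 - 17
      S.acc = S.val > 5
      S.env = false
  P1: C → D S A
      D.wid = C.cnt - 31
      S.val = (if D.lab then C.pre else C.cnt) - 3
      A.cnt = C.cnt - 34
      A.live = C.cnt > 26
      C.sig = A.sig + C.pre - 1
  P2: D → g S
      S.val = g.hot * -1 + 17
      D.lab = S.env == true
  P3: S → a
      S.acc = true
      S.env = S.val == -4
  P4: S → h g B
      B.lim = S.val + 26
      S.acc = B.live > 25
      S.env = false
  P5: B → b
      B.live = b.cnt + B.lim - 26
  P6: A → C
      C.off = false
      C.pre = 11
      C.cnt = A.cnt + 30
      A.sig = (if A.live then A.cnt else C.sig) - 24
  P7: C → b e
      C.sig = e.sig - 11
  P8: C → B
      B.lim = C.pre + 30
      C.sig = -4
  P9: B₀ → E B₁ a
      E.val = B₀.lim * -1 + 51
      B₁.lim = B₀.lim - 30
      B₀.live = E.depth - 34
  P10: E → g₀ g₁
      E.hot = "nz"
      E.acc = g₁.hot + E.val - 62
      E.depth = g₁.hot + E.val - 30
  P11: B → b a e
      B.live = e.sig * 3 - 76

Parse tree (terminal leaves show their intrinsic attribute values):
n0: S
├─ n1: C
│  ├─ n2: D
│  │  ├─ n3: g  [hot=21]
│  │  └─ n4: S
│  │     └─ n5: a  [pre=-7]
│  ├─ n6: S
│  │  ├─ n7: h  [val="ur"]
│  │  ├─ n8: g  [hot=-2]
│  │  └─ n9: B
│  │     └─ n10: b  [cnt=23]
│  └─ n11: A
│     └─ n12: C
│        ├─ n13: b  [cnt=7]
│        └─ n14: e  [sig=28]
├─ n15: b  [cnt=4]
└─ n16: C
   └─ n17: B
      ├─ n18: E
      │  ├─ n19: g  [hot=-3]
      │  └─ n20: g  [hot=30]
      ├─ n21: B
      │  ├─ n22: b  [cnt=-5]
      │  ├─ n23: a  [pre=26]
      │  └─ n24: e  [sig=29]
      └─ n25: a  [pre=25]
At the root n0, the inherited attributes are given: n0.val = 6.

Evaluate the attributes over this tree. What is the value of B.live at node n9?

1. n0.val = 6  [given at root]
2. n1.off = true  [S.val > 5]
3. n1.pre = 6  [S.val]
4. n1.cnt = 26  [S.val * -1 + 32]
5. n2.wid = -5  [C.cnt - 31]
6. n3.hot = 21  [terminal]
7. n4.val = -4  [g.hot * -1 + 17]
8. n5.pre = -7  [terminal]
9. n4.acc = true  [true]
10. n4.env = true  [S.val == -4]
11. n2.lab = true  [S.env == true]
12. n6.val = 3  [(if D.lab then C.pre else C.cnt) - 3]
13. n7.val = "ur"  [terminal]
14. n8.hot = -2  [terminal]
15. n9.lim = 29  [S.val + 26]
16. n10.cnt = 23  [terminal]
17. n9.live = 26  [b.cnt + B.lim - 26]
18. n6.acc = true  [B.live > 25]
19. n6.env = false  [false]
20. n11.cnt = -8  [C.cnt - 34]
21. n11.live = false  [C.cnt > 26]
22. n12.off = false  [false]
23. n12.pre = 11  [11]
24. n12.cnt = 22  [A.cnt + 30]
25. n13.cnt = 7  [terminal]
26. n14.sig = 28  [terminal]
27. n12.sig = 17  [e.sig - 11]
28. n11.sig = -7  [(if A.live then A.cnt else C.sig) - 24]
29. n1.sig = -2  [A.sig + C.pre - 1]
30. n15.cnt = 4  [terminal]
31. n16.off = true  [b.cnt > 3]
32. n16.pre = -9  [S.val - 15]
33. n16.cnt = -5  [b.cnt * 3 - 17]
34. n17.lim = 21  [C.pre + 30]
35. n18.val = 30  [B₀.lim * -1 + 51]
36. n19.hot = -3  [terminal]
37. n20.hot = 30  [terminal]
38. n18.hot = "nz"  ["nz"]
39. n18.acc = -2  [g₁.hot + E.val - 62]
40. n18.depth = 30  [g₁.hot + E.val - 30]
41. n21.lim = -9  [B₀.lim - 30]
42. n22.cnt = -5  [terminal]
43. n23.pre = 26  [terminal]
44. n24.sig = 29  [terminal]
45. n21.live = 11  [e.sig * 3 - 76]
46. n25.pre = 25  [terminal]
47. n17.live = -4  [E.depth - 34]
48. n16.sig = -4  [-4]
49. n0.acc = true  [S.val > 5]
50. n0.env = false  [false]

26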